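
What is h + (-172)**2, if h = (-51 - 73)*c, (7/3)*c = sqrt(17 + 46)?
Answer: 29584 - 1116*sqrt(7)/7 ≈ 29162.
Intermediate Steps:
c = 9*sqrt(7)/7 (c = 3*sqrt(17 + 46)/7 = 3*sqrt(63)/7 = 3*(3*sqrt(7))/7 = 9*sqrt(7)/7 ≈ 3.4017)
h = -1116*sqrt(7)/7 (h = (-51 - 73)*(9*sqrt(7)/7) = -1116*sqrt(7)/7 ≈ -421.81)
h + (-172)**2 = -1116*sqrt(7)/7 + (-172)**2 = -1116*sqrt(7)/7 + 29584 = 29584 - 1116*sqrt(7)/7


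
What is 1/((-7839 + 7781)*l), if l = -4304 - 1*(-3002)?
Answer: 1/75516 ≈ 1.3242e-5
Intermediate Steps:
l = -1302 (l = -4304 + 3002 = -1302)
1/((-7839 + 7781)*l) = 1/((-7839 + 7781)*(-1302)) = -1/1302/(-58) = -1/58*(-1/1302) = 1/75516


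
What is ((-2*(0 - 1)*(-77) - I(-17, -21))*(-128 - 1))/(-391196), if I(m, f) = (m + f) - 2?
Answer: -7353/195598 ≈ -0.037592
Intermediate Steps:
I(m, f) = -2 + f + m (I(m, f) = (f + m) - 2 = -2 + f + m)
((-2*(0 - 1)*(-77) - I(-17, -21))*(-128 - 1))/(-391196) = ((-2*(0 - 1)*(-77) - (-2 - 21 - 17))*(-128 - 1))/(-391196) = ((-2*(-1)*(-77) - 1*(-40))*(-129))*(-1/391196) = ((2*(-77) + 40)*(-129))*(-1/391196) = ((-154 + 40)*(-129))*(-1/391196) = -114*(-129)*(-1/391196) = 14706*(-1/391196) = -7353/195598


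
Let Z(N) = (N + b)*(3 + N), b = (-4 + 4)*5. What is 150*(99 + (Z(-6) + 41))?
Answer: 23700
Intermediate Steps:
b = 0 (b = 0*5 = 0)
Z(N) = N*(3 + N) (Z(N) = (N + 0)*(3 + N) = N*(3 + N))
150*(99 + (Z(-6) + 41)) = 150*(99 + (-6*(3 - 6) + 41)) = 150*(99 + (-6*(-3) + 41)) = 150*(99 + (18 + 41)) = 150*(99 + 59) = 150*158 = 23700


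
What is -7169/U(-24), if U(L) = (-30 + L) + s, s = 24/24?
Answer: 7169/53 ≈ 135.26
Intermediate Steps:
s = 1 (s = 24*(1/24) = 1)
U(L) = -29 + L (U(L) = (-30 + L) + 1 = -29 + L)
-7169/U(-24) = -7169/(-29 - 24) = -7169/(-53) = -7169*(-1/53) = 7169/53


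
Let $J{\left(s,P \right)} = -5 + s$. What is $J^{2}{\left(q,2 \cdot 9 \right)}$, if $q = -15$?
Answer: $400$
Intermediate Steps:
$J^{2}{\left(q,2 \cdot 9 \right)} = \left(-5 - 15\right)^{2} = \left(-20\right)^{2} = 400$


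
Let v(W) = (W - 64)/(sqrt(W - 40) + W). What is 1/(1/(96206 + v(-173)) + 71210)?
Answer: 19866879087157288783/1414720460002971149503702 + 237*I*sqrt(213)/1414720460002971149503702 ≈ 1.4043e-5 + 2.4449e-21*I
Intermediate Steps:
v(W) = (-64 + W)/(W + sqrt(-40 + W)) (v(W) = (-64 + W)/(sqrt(-40 + W) + W) = (-64 + W)/(W + sqrt(-40 + W)))
1/(1/(96206 + v(-173)) + 71210) = 1/(1/(96206 + (-64 - 173)/(-173 + sqrt(-40 - 173))) + 71210) = 1/(1/(96206 - 237/(-173 + sqrt(-213))) + 71210) = 1/(1/(96206 - 237/(-173 + I*sqrt(213))) + 71210) = 1/(71210 + 1/(96206 - 237/(-173 + I*sqrt(213))))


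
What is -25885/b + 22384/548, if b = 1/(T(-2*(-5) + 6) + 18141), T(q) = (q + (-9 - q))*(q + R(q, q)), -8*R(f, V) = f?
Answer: -63885598079/137 ≈ -4.6632e+8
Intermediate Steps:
R(f, V) = -f/8
T(q) = -63*q/8 (T(q) = (q + (-9 - q))*(q - q/8) = -63*q/8)
b = 1/18015 (b = 1/(-63*(-2*(-5) + 6)/8 + 18141) = 1/(-63*(10 + 6)/8 + 18141) = 1/(-63/8*16 + 18141) = 1/(-126 + 18141) = 1/18015 ≈ 5.5509e-5)
-25885/b + 22384/548 = -25885/1/18015 + 22384/548 = -25885*18015 + 22384*(1/548) = -466318275 + 5596/137 = -63885598079/137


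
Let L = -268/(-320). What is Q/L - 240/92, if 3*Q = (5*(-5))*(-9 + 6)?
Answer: 41980/1541 ≈ 27.242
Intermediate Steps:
L = 67/80 (L = -268*(-1/320) = 67/80 ≈ 0.83750)
Q = 25 (Q = ((5*(-5))*(-9 + 6))/3 = (-25*(-3))/3 = (⅓)*75 = 25)
Q/L - 240/92 = 25/(67/80) - 240/92 = 25*(80/67) - 240*1/92 = 2000/67 - 60/23 = 41980/1541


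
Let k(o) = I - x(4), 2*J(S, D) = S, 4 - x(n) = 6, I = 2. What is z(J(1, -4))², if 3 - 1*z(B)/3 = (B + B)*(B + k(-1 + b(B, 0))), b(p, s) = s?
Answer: 81/4 ≈ 20.250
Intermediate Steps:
x(n) = -2 (x(n) = 4 - 1*6 = 4 - 6 = -2)
J(S, D) = S/2
k(o) = 4 (k(o) = 2 - 1*(-2) = 2 + 2 = 4)
z(B) = 9 - 6*B*(4 + B) (z(B) = 9 - 3*(B + B)*(B + 4) = 9 - 3*2*B*(4 + B) = 9 - 6*B*(4 + B))
z(J(1, -4))² = (9 - 12 - 6*((½)*1)²)² = (9 - 24*½ - 6*(½)²)² = (9 - 12 - 6*¼)² = (9 - 12 - 3/2)² = (-9/2)² = 81/4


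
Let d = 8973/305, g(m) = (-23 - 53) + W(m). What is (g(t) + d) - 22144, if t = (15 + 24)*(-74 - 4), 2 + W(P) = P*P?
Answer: 2815629283/305 ≈ 9.2316e+6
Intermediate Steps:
W(P) = -2 + P² (W(P) = -2 + P*P = -2 + P²)
t = -3042 (t = 39*(-78) = -3042)
g(m) = -78 + m² (g(m) = (-23 - 53) + (-2 + m²) = -76 + (-2 + m²) = -78 + m²)
d = 8973/305 (d = 8973*(1/305) = 8973/305 ≈ 29.420)
(g(t) + d) - 22144 = ((-78 + (-3042)²) + 8973/305) - 22144 = ((-78 + 9253764) + 8973/305) - 22144 = (9253686 + 8973/305) - 22144 = 2822383203/305 - 22144 = 2815629283/305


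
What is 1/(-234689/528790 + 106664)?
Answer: 528790/56402621871 ≈ 9.3753e-6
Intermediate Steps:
1/(-234689/528790 + 106664) = 1/(56402621871/528790) = 528790/56402621871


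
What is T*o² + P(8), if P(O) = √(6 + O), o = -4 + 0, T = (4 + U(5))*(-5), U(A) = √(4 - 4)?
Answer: -320 + √14 ≈ -316.26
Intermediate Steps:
U(A) = 0 (U(A) = √0 = 0)
T = -20 (T = (4 + 0)*(-5) = 4*(-5) = -20)
o = -4
T*o² + P(8) = -20*(-4)² + √(6 + 8) = -20*16 + √14 = -320 + √14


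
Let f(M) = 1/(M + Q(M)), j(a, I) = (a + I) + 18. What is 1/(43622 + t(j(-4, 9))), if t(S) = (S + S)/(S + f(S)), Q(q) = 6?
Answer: 334/14570415 ≈ 2.2923e-5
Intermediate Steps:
j(a, I) = 18 + I + a (j(a, I) = (I + a) + 18 = 18 + I + a)
f(M) = 1/(6 + M) (f(M) = 1/(M + 6) = 1/(6 + M))
t(S) = 2*S/(S + 1/(6 + S)) (t(S) = (S + S)/(S + 1/(6 + S)) = (2*S)/(S + 1/(6 + S)) = 2*S/(S + 1/(6 + S)))
1/(43622 + t(j(-4, 9))) = 1/(43622 + 2*(18 + 9 - 4)*(6 + (18 + 9 - 4))/(1 + (18 + 9 - 4)*(6 + (18 + 9 - 4)))) = 1/(43622 + 2*23*(6 + 23)/(1 + 23*(6 + 23))) = 1/(43622 + 2*23*29/(1 + 23*29)) = 1/(43622 + 2*23*29/(1 + 667)) = 1/(43622 + 2*23*29/668) = 1/(43622 + 2*23*(1/668)*29) = 1/(43622 + 667/334) = 1/(14570415/334) = 334/14570415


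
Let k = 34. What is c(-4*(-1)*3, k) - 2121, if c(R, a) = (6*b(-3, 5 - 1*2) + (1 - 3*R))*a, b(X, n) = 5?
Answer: -2291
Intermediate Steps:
c(R, a) = a*(31 - 3*R) (c(R, a) = (6*5 + (1 - 3*R))*a = (30 + (1 - 3*R))*a = (31 - 3*R)*a = a*(31 - 3*R))
c(-4*(-1)*3, k) - 2121 = 34*(31 - 3*(-4*(-1))*3) - 2121 = 34*(31 - 12*3) - 2121 = 34*(31 - 3*12) - 2121 = 34*(31 - 36) - 2121 = 34*(-5) - 2121 = -170 - 2121 = -2291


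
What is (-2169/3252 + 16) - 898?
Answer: -956811/1084 ≈ -882.67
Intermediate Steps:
(-2169/3252 + 16) - 898 = (-2169*1/3252 + 16) - 898 = (-723/1084 + 16) - 898 = 16621/1084 - 898 = -956811/1084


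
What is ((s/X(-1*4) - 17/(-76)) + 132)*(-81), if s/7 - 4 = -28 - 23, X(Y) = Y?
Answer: -330075/19 ≈ -17372.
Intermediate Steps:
s = -329 (s = 28 + 7*(-28 - 23) = 28 + 7*(-51) = 28 - 357 = -329)
((s/X(-1*4) - 17/(-76)) + 132)*(-81) = ((-329/((-1*4)) - 17/(-76)) + 132)*(-81) = ((-329/(-4) - 17*(-1/76)) + 132)*(-81) = ((-329*(-¼) + 17/76) + 132)*(-81) = ((329/4 + 17/76) + 132)*(-81) = (1567/19 + 132)*(-81) = (4075/19)*(-81) = -330075/19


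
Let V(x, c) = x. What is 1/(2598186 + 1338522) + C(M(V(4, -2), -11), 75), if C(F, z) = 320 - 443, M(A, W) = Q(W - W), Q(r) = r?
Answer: -484215083/3936708 ≈ -123.00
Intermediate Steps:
M(A, W) = 0 (M(A, W) = W - W = 0)
C(F, z) = -123
1/(2598186 + 1338522) + C(M(V(4, -2), -11), 75) = 1/(2598186 + 1338522) - 123 = 1/3936708 - 123 = -484215083/3936708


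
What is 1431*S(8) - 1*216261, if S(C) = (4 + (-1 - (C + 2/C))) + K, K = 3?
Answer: -877923/4 ≈ -2.1948e+5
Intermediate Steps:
S(C) = 6 - C - 2/C (S(C) = (4 + (-1 - (C + 2/C))) + 3 = (4 + (-1 + (-C - 2/C))) + 3 = (4 + (-1 - C - 2/C)) + 3 = (3 - C - 2/C) + 3 = 6 - C - 2/C)
1431*S(8) - 1*216261 = 1431*(6 - 1*8 - 2/8) - 1*216261 = 1431*(6 - 8 - 2*1/8) - 216261 = 1431*(6 - 8 - 1/4) - 216261 = 1431*(-9/4) - 216261 = -12879/4 - 216261 = -877923/4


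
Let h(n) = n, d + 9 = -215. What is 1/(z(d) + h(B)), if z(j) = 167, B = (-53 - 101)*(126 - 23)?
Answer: -1/15695 ≈ -6.3715e-5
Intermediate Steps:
d = -224 (d = -9 - 215 = -224)
B = -15862 (B = -154*103 = -15862)
1/(z(d) + h(B)) = 1/(167 - 15862) = 1/(-15695) = -1/15695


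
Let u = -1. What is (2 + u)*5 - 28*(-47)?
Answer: 1321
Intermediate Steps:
(2 + u)*5 - 28*(-47) = (2 - 1)*5 - 28*(-47) = 1*5 + 1316 = 5 + 1316 = 1321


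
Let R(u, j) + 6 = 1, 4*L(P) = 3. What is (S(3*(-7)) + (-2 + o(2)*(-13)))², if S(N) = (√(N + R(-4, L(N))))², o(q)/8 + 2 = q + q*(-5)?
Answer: 1024144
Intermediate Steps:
L(P) = ¾ (L(P) = (¼)*3 = ¾)
R(u, j) = -5 (R(u, j) = -6 + 1 = -5)
o(q) = -16 - 32*q (o(q) = -16 + 8*(q + q*(-5)) = -16 + 8*(q - 5*q) = -16 + 8*(-4*q) = -16 - 32*q)
S(N) = -5 + N (S(N) = (√(N - 5))² = (√(-5 + N))² = -5 + N)
(S(3*(-7)) + (-2 + o(2)*(-13)))² = ((-5 + 3*(-7)) + (-2 + (-16 - 32*2)*(-13)))² = ((-5 - 21) + (-2 + (-16 - 64)*(-13)))² = (-26 + (-2 - 80*(-13)))² = (-26 + (-2 + 1040))² = (-26 + 1038)² = 1012² = 1024144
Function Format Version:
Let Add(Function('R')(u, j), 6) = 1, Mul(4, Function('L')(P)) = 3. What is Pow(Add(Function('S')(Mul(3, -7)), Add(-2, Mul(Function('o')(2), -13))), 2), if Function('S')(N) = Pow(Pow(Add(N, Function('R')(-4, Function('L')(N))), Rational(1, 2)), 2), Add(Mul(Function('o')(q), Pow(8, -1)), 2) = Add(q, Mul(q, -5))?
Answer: 1024144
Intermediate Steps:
Function('L')(P) = Rational(3, 4) (Function('L')(P) = Mul(Rational(1, 4), 3) = Rational(3, 4))
Function('R')(u, j) = -5 (Function('R')(u, j) = Add(-6, 1) = -5)
Function('o')(q) = Add(-16, Mul(-32, q)) (Function('o')(q) = Add(-16, Mul(8, Add(q, Mul(q, -5)))) = Add(-16, Mul(8, Add(q, Mul(-5, q)))) = Add(-16, Mul(8, Mul(-4, q))) = Add(-16, Mul(-32, q)))
Function('S')(N) = Add(-5, N) (Function('S')(N) = Pow(Pow(Add(N, -5), Rational(1, 2)), 2) = Pow(Pow(Add(-5, N), Rational(1, 2)), 2) = Add(-5, N))
Pow(Add(Function('S')(Mul(3, -7)), Add(-2, Mul(Function('o')(2), -13))), 2) = Pow(Add(Add(-5, Mul(3, -7)), Add(-2, Mul(Add(-16, Mul(-32, 2)), -13))), 2) = Pow(Add(Add(-5, -21), Add(-2, Mul(Add(-16, -64), -13))), 2) = Pow(Add(-26, Add(-2, Mul(-80, -13))), 2) = Pow(Add(-26, Add(-2, 1040)), 2) = Pow(Add(-26, 1038), 2) = Pow(1012, 2) = 1024144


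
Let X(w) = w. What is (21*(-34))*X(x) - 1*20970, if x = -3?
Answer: -18828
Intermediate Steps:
(21*(-34))*X(x) - 1*20970 = (21*(-34))*(-3) - 1*20970 = -714*(-3) - 20970 = 2142 - 20970 = -18828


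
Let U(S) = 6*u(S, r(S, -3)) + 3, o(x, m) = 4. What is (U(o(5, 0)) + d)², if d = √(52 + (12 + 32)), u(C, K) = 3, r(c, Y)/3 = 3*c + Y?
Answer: 537 + 168*√6 ≈ 948.51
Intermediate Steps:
r(c, Y) = 3*Y + 9*c (r(c, Y) = 3*(3*c + Y) = 3*(Y + 3*c) = 3*Y + 9*c)
U(S) = 21 (U(S) = 6*3 + 3 = 18 + 3 = 21)
d = 4*√6 (d = √(52 + 44) = √96 = 4*√6 ≈ 9.7980)
(U(o(5, 0)) + d)² = (21 + 4*√6)²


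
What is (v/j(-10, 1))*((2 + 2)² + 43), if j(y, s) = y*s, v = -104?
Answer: 3068/5 ≈ 613.60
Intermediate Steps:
j(y, s) = s*y
(v/j(-10, 1))*((2 + 2)² + 43) = (-104/(1*(-10)))*((2 + 2)² + 43) = (-104/(-10))*(4² + 43) = (-104*(-⅒))*(16 + 43) = (52/5)*59 = 3068/5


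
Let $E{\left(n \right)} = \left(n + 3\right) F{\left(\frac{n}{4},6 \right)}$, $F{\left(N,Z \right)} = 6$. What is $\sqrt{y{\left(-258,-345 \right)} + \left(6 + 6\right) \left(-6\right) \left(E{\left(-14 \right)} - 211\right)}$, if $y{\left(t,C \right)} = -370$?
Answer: $\sqrt{19574} \approx 139.91$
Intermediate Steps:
$E{\left(n \right)} = 18 + 6 n$ ($E{\left(n \right)} = \left(n + 3\right) 6 = \left(3 + n\right) 6 = 18 + 6 n$)
$\sqrt{y{\left(-258,-345 \right)} + \left(6 + 6\right) \left(-6\right) \left(E{\left(-14 \right)} - 211\right)} = \sqrt{-370 + \left(6 + 6\right) \left(-6\right) \left(\left(18 + 6 \left(-14\right)\right) - 211\right)} = \sqrt{-370 + 12 \left(-6\right) \left(\left(18 - 84\right) - 211\right)} = \sqrt{-370 - 72 \left(-66 - 211\right)} = \sqrt{-370 - -19944} = \sqrt{-370 + 19944} = \sqrt{19574}$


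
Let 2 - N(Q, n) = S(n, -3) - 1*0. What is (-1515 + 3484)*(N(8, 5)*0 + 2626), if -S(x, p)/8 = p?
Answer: 5170594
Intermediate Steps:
S(x, p) = -8*p
N(Q, n) = -22 (N(Q, n) = 2 - (-8*(-3) - 1*0) = 2 - (24 + 0) = 2 - 1*24 = 2 - 24 = -22)
(-1515 + 3484)*(N(8, 5)*0 + 2626) = (-1515 + 3484)*(-22*0 + 2626) = 1969*(0 + 2626) = 1969*2626 = 5170594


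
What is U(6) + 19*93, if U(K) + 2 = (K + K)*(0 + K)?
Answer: 1837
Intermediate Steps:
U(K) = -2 + 2*K² (U(K) = -2 + (K + K)*(0 + K) = -2 + (2*K)*K = -2 + 2*K²)
U(6) + 19*93 = (-2 + 2*6²) + 19*93 = (-2 + 2*36) + 1767 = (-2 + 72) + 1767 = 70 + 1767 = 1837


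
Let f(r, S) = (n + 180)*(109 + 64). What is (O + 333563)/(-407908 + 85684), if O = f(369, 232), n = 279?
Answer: -206485/161112 ≈ -1.2816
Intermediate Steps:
f(r, S) = 79407 (f(r, S) = (279 + 180)*(109 + 64) = 459*173 = 79407)
O = 79407
(O + 333563)/(-407908 + 85684) = (79407 + 333563)/(-407908 + 85684) = 412970/(-322224) = 412970*(-1/322224) = -206485/161112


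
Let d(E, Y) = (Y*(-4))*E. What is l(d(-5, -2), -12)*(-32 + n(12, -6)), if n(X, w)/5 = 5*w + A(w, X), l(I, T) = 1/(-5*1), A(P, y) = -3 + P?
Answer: 227/5 ≈ 45.400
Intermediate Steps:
d(E, Y) = -4*E*Y (d(E, Y) = (-4*Y)*E = -4*E*Y)
l(I, T) = -⅕ (l(I, T) = 1/(-5) = -⅕)
n(X, w) = -15 + 30*w (n(X, w) = 5*(5*w + (-3 + w)) = 5*(-3 + 6*w) = -15 + 30*w)
l(d(-5, -2), -12)*(-32 + n(12, -6)) = -(-32 + (-15 + 30*(-6)))/5 = -(-32 + (-15 - 180))/5 = -(-32 - 195)/5 = -⅕*(-227) = 227/5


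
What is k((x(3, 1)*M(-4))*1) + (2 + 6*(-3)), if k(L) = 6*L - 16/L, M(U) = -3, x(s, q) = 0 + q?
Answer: -86/3 ≈ -28.667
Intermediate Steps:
x(s, q) = q
k(L) = -16/L + 6*L
k((x(3, 1)*M(-4))*1) + (2 + 6*(-3)) = (-16/((1*(-3))*1) + 6*((1*(-3))*1)) + (2 + 6*(-3)) = (-16/((-3*1)) + 6*(-3*1)) + (2 - 18) = (-16/(-3) + 6*(-3)) - 16 = (-16*(-⅓) - 18) - 16 = (16/3 - 18) - 16 = -38/3 - 16 = -86/3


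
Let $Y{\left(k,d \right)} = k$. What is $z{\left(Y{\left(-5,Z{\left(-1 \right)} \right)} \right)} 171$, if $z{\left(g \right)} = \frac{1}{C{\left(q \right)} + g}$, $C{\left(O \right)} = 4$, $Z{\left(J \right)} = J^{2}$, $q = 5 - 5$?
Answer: $-171$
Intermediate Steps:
$q = 0$ ($q = 5 - 5 = 0$)
$z{\left(g \right)} = \frac{1}{4 + g}$
$z{\left(Y{\left(-5,Z{\left(-1 \right)} \right)} \right)} 171 = \frac{1}{4 - 5} \cdot 171 = \frac{1}{-1} \cdot 171 = \left(-1\right) 171 = -171$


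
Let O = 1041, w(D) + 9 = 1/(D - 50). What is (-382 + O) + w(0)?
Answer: 32499/50 ≈ 649.98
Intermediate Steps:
w(D) = -9 + 1/(-50 + D) (w(D) = -9 + 1/(D - 50) = -9 + 1/(-50 + D))
(-382 + O) + w(0) = (-382 + 1041) + (451 - 9*0)/(-50 + 0) = 659 + (451 + 0)/(-50) = 659 - 1/50*451 = 659 - 451/50 = 32499/50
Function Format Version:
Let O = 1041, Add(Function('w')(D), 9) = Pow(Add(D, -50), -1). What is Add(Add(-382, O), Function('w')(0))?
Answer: Rational(32499, 50) ≈ 649.98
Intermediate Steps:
Function('w')(D) = Add(-9, Pow(Add(-50, D), -1)) (Function('w')(D) = Add(-9, Pow(Add(D, -50), -1)) = Add(-9, Pow(Add(-50, D), -1)))
Add(Add(-382, O), Function('w')(0)) = Add(Add(-382, 1041), Mul(Pow(Add(-50, 0), -1), Add(451, Mul(-9, 0)))) = Add(659, Mul(Pow(-50, -1), Add(451, 0))) = Add(659, Mul(Rational(-1, 50), 451)) = Add(659, Rational(-451, 50)) = Rational(32499, 50)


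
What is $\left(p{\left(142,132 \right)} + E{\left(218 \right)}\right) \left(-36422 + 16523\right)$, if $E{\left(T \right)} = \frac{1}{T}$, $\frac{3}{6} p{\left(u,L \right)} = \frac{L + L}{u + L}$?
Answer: $- \frac{1147953411}{29866} \approx -38437.0$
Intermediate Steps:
$p{\left(u,L \right)} = \frac{4 L}{L + u}$ ($p{\left(u,L \right)} = 2 \frac{L + L}{u + L} = 2 \frac{2 L}{L + u} = \frac{4 L}{L + u}$)
$\left(p{\left(142,132 \right)} + E{\left(218 \right)}\right) \left(-36422 + 16523\right) = \left(4 \cdot 132 \frac{1}{132 + 142} + \frac{1}{218}\right) \left(-36422 + 16523\right) = \left(4 \cdot 132 \cdot \frac{1}{274} + \frac{1}{218}\right) \left(-19899\right) = \left(\frac{264}{137} + \frac{1}{218}\right) \left(-19899\right) = \frac{57689}{29866} \left(-19899\right) = - \frac{1147953411}{29866}$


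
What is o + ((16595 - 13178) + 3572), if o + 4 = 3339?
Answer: 10324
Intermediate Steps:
o = 3335 (o = -4 + 3339 = 3335)
o + ((16595 - 13178) + 3572) = 3335 + ((16595 - 13178) + 3572) = 3335 + (3417 + 3572) = 3335 + 6989 = 10324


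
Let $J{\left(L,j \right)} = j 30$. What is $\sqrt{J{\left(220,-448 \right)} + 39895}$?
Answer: $\sqrt{26455} \approx 162.65$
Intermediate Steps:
$J{\left(L,j \right)} = 30 j$
$\sqrt{J{\left(220,-448 \right)} + 39895} = \sqrt{30 \left(-448\right) + 39895} = \sqrt{-13440 + 39895} = \sqrt{26455}$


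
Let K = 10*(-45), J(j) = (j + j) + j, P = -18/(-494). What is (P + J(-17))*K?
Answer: 5664600/247 ≈ 22934.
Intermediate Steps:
P = 9/247 (P = -18*(-1/494) = 9/247 ≈ 0.036437)
J(j) = 3*j (J(j) = 2*j + j = 3*j)
K = -450
(P + J(-17))*K = (9/247 + 3*(-17))*(-450) = (9/247 - 51)*(-450) = -12588/247*(-450) = 5664600/247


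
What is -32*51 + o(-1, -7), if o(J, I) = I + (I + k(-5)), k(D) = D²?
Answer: -1621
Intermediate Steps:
o(J, I) = 25 + 2*I (o(J, I) = I + (I + (-5)²) = I + (I + 25) = I + (25 + I) = 25 + 2*I)
-32*51 + o(-1, -7) = -32*51 + (25 + 2*(-7)) = -1632 + (25 - 14) = -1632 + 11 = -1621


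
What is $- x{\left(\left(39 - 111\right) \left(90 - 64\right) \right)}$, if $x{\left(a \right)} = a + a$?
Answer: $3744$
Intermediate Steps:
$x{\left(a \right)} = 2 a$
$- x{\left(\left(39 - 111\right) \left(90 - 64\right) \right)} = - 2 \left(39 - 111\right) \left(90 - 64\right) = - 2 \left(39 - 111\right) 26 = - 2 \left(\left(-72\right) 26\right) = - 2 \left(-1872\right) = \left(-1\right) \left(-3744\right) = 3744$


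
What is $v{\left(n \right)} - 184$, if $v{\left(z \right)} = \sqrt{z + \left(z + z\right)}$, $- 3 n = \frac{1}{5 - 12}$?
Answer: $-184 + \frac{\sqrt{7}}{7} \approx -183.62$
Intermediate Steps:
$n = \frac{1}{21}$ ($n = - \frac{1}{3 \left(5 - 12\right)} = - \frac{1}{3 \left(-7\right)} = \left(- \frac{1}{3}\right) \left(- \frac{1}{7}\right) = \frac{1}{21} \approx 0.047619$)
$v{\left(z \right)} = \sqrt{3} \sqrt{z}$ ($v{\left(z \right)} = \sqrt{z + 2 z} = \sqrt{3 z} = \sqrt{3} \sqrt{z}$)
$v{\left(n \right)} - 184 = \frac{\sqrt{3}}{\sqrt{21}} - 184 = \sqrt{3} \frac{\sqrt{21}}{21} - 184 = \frac{\sqrt{7}}{7} - 184 = -184 + \frac{\sqrt{7}}{7}$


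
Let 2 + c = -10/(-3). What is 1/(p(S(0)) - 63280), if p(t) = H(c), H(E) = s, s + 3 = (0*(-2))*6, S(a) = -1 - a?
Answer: -1/63283 ≈ -1.5802e-5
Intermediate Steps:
s = -3 (s = -3 + (0*(-2))*6 = -3 + 0*6 = -3 + 0 = -3)
c = 4/3 (c = -2 - 10/(-3) = -2 - 10*(-1/3) = -2 + 10/3 = 4/3 ≈ 1.3333)
H(E) = -3
p(t) = -3
1/(p(S(0)) - 63280) = 1/(-3 - 63280) = 1/(-63283) = -1/63283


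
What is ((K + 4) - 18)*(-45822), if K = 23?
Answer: -412398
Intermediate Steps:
((K + 4) - 18)*(-45822) = ((23 + 4) - 18)*(-45822) = (27 - 18)*(-45822) = 9*(-45822) = -412398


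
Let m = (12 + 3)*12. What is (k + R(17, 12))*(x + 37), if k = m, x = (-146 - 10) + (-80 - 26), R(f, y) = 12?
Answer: -43200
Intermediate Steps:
x = -262 (x = -156 - 106 = -262)
m = 180 (m = 15*12 = 180)
k = 180
(k + R(17, 12))*(x + 37) = (180 + 12)*(-262 + 37) = 192*(-225) = -43200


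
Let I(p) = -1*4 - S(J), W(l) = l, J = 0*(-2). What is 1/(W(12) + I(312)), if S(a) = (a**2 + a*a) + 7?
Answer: 1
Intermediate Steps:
J = 0
S(a) = 7 + 2*a**2 (S(a) = (a**2 + a**2) + 7 = 2*a**2 + 7 = 7 + 2*a**2)
I(p) = -11 (I(p) = -1*4 - (7 + 2*0**2) = -4 - (7 + 2*0) = -4 - (7 + 0) = -4 - 1*7 = -4 - 7 = -11)
1/(W(12) + I(312)) = 1/(12 - 11) = 1/1 = 1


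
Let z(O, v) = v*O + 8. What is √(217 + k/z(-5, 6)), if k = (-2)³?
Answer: √26301/11 ≈ 14.743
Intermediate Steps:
k = -8
z(O, v) = 8 + O*v (z(O, v) = O*v + 8 = 8 + O*v)
√(217 + k/z(-5, 6)) = √(217 - 8/(8 - 5*6)) = √(217 - 8/(8 - 30)) = √(217 - 8/(-22)) = √(217 - 8*(-1/22)) = √(217 + 4/11) = √(2391/11) = √26301/11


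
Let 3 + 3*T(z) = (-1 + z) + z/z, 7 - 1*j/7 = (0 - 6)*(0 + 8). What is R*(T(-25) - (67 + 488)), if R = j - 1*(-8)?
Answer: -221783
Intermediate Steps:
j = 385 (j = 49 - 7*(0 - 6)*(0 + 8) = 49 - (-42)*8 = 49 - 7*(-48) = 49 + 336 = 385)
T(z) = -1 + z/3 (T(z) = -1 + ((-1 + z) + z/z)/3 = -1 + ((-1 + z) + 1)/3 = -1 + z/3)
R = 393 (R = 385 - 1*(-8) = 385 + 8 = 393)
R*(T(-25) - (67 + 488)) = 393*((-1 + (⅓)*(-25)) - (67 + 488)) = 393*((-1 - 25/3) - 1*555) = 393*(-28/3 - 555) = 393*(-1693/3) = -221783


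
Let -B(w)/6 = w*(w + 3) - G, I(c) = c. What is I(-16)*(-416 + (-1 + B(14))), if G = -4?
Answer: 29904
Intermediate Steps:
B(w) = -24 - 6*w*(3 + w) (B(w) = -6*(w*(w + 3) - 1*(-4)) = -6*(w*(3 + w) + 4) = -6*(4 + w*(3 + w)) = -24 - 6*w*(3 + w))
I(-16)*(-416 + (-1 + B(14))) = -16*(-416 + (-1 + (-24 - 18*14 - 6*14²))) = -16*(-416 + (-1 + (-24 - 252 - 6*196))) = -16*(-416 + (-1 + (-24 - 252 - 1176))) = -16*(-416 + (-1 - 1452)) = -16*(-416 - 1453) = -16*(-1869) = 29904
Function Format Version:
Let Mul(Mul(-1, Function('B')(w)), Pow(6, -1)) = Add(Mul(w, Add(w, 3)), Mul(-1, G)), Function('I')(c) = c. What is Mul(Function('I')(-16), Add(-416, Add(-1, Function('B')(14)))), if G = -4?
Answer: 29904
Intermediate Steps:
Function('B')(w) = Add(-24, Mul(-6, w, Add(3, w))) (Function('B')(w) = Mul(-6, Add(Mul(w, Add(w, 3)), Mul(-1, -4))) = Mul(-6, Add(Mul(w, Add(3, w)), 4)) = Mul(-6, Add(4, Mul(w, Add(3, w)))) = Add(-24, Mul(-6, w, Add(3, w))))
Mul(Function('I')(-16), Add(-416, Add(-1, Function('B')(14)))) = Mul(-16, Add(-416, Add(-1, Add(-24, Mul(-18, 14), Mul(-6, Pow(14, 2)))))) = Mul(-16, Add(-416, Add(-1, Add(-24, -252, Mul(-6, 196))))) = Mul(-16, Add(-416, Add(-1, Add(-24, -252, -1176)))) = Mul(-16, Add(-416, Add(-1, -1452))) = Mul(-16, Add(-416, -1453)) = Mul(-16, -1869) = 29904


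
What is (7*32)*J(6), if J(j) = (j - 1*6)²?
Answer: 0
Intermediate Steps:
J(j) = (-6 + j)² (J(j) = (j - 6)² = (-6 + j)²)
(7*32)*J(6) = (7*32)*(-6 + 6)² = 224*0² = 224*0 = 0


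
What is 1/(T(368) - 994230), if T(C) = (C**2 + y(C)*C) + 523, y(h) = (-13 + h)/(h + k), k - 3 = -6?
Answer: -73/62628531 ≈ -1.1656e-6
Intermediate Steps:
k = -3 (k = 3 - 6 = -3)
y(h) = (-13 + h)/(-3 + h) (y(h) = (-13 + h)/(h - 3) = (-13 + h)/(-3 + h))
T(C) = 523 + C**2 + C*(-13 + C)/(-3 + C) (T(C) = (C**2 + ((-13 + C)/(-3 + C))*C) + 523 = (C**2 + C*(-13 + C)/(-3 + C)) + 523 = 523 + C**2 + C*(-13 + C)/(-3 + C))
1/(T(368) - 994230) = 1/((368*(-13 + 368) + (-3 + 368)*(523 + 368**2))/(-3 + 368) - 994230) = 1/((368*355 + 365*(523 + 135424))/365 - 994230) = 1/((130640 + 365*135947)/365 - 994230) = 1/((130640 + 49620655)/365 - 994230) = 1/((1/365)*49751295 - 994230) = 1/(9950259/73 - 994230) = 1/(-62628531/73) = -73/62628531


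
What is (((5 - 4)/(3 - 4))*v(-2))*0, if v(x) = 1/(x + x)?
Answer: 0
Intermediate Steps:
v(x) = 1/(2*x)
(((5 - 4)/(3 - 4))*v(-2))*0 = (((5 - 4)/(3 - 4))*((1/2)/(-2)))*0 = ((1/(-1))*((1/2)*(-1/2)))*0 = ((1*(-1))*(-1/4))*0 = -1*(-1/4)*0 = (1/4)*0 = 0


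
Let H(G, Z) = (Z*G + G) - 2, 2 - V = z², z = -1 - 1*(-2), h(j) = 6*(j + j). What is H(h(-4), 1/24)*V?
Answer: -52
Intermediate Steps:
h(j) = 12*j (h(j) = 6*(2*j) = 12*j)
z = 1 (z = -1 + 2 = 1)
V = 1 (V = 2 - 1*1² = 2 - 1*1 = 2 - 1 = 1)
H(G, Z) = -2 + G + G*Z (H(G, Z) = (G*Z + G) - 2 = (G + G*Z) - 2 = -2 + G + G*Z)
H(h(-4), 1/24)*V = (-2 + 12*(-4) + (12*(-4))/24)*1 = (-2 - 48 - 48*1/24)*1 = (-2 - 48 - 2)*1 = -52*1 = -52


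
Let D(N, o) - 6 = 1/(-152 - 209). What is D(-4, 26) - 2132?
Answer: -767487/361 ≈ -2126.0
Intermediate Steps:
D(N, o) = 2165/361 (D(N, o) = 6 + 1/(-152 - 209) = 6 + 1/(-361) = 6 - 1/361 = 2165/361)
D(-4, 26) - 2132 = 2165/361 - 2132 = -767487/361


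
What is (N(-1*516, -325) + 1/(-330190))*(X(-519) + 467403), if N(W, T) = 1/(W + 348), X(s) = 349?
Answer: -197098999/70755 ≈ -2785.7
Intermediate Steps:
N(W, T) = 1/(348 + W)
(N(-1*516, -325) + 1/(-330190))*(X(-519) + 467403) = (1/(348 - 1*516) + 1/(-330190))*(349 + 467403) = (1/(348 - 516) - 1/330190)*467752 = (1/(-168) - 1/330190)*467752 = (-1/168 - 1/330190)*467752 = -3371/566040*467752 = -197098999/70755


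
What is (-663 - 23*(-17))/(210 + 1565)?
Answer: -272/1775 ≈ -0.15324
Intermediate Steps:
(-663 - 23*(-17))/(210 + 1565) = (-663 + 391)/1775 = -272*1/1775 = -272/1775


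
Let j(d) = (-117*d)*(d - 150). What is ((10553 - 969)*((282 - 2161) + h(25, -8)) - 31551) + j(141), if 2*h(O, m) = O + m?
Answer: -17809950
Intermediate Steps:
j(d) = -117*d*(-150 + d) (j(d) = (-117*d)*(-150 + d) = -117*d*(-150 + d))
h(O, m) = O/2 + m/2 (h(O, m) = (O + m)/2 = O/2 + m/2)
((10553 - 969)*((282 - 2161) + h(25, -8)) - 31551) + j(141) = ((10553 - 969)*((282 - 2161) + ((½)*25 + (½)*(-8))) - 31551) + 117*141*(150 - 1*141) = (9584*(-1879 + (25/2 - 4)) - 31551) + 117*141*(150 - 141) = (9584*(-1879 + 17/2) - 31551) + 117*141*9 = (9584*(-3741/2) - 31551) + 148473 = (-17926872 - 31551) + 148473 = -17958423 + 148473 = -17809950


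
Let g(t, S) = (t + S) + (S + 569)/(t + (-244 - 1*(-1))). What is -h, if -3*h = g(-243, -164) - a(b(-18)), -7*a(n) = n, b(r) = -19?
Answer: -17243/126 ≈ -136.85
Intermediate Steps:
g(t, S) = S + t + (569 + S)/(-243 + t) (g(t, S) = (S + t) + (569 + S)/(t + (-244 + 1)) = (S + t) + (569 + S)/(t - 243) = (S + t) + (569 + S)/(-243 + t) = S + t + (569 + S)/(-243 + t))
a(n) = -n/7
h = 17243/126 (h = -((569 + (-243)**2 - 243*(-243) - 242*(-164) - 164*(-243))/(-243 - 243) - (-1)*(-19)/7)/3 = -((569 + 59049 + 59049 + 39688 + 39852)/(-486) - 1*19/7)/3 = -(-1/486*198207 - 19/7)/3 = -(-2447/6 - 19/7)/3 = -1/3*(-17243/42) = 17243/126 ≈ 136.85)
-h = -1*17243/126 = -17243/126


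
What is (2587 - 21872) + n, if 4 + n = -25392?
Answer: -44681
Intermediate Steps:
n = -25396 (n = -4 - 25392 = -25396)
(2587 - 21872) + n = (2587 - 21872) - 25396 = -19285 - 25396 = -44681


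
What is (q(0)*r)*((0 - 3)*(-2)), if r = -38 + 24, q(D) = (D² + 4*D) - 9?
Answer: 756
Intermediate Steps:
q(D) = -9 + D² + 4*D
r = -14
(q(0)*r)*((0 - 3)*(-2)) = ((-9 + 0² + 4*0)*(-14))*((0 - 3)*(-2)) = ((-9 + 0 + 0)*(-14))*(-3*(-2)) = -9*(-14)*6 = 126*6 = 756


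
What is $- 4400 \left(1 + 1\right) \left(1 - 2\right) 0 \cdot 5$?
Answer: $0$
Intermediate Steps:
$- 4400 \left(1 + 1\right) \left(1 - 2\right) 0 \cdot 5 = - 4400 \cdot 2 \left(-1\right) 0 \cdot 5 = - 4400 \left(-2\right) 0 \cdot 5 = - 4400 \cdot 0 \cdot 5 = \left(-4400\right) 0 = 0$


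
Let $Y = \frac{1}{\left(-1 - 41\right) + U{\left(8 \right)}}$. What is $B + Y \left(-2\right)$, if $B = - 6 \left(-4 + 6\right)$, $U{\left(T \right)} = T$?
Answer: $- \frac{203}{17} \approx -11.941$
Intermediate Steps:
$Y = - \frac{1}{34}$ ($Y = \frac{1}{\left(-1 - 41\right) + 8} = \frac{1}{-42 + 8} = \frac{1}{-34} = - \frac{1}{34} \approx -0.029412$)
$B = -12$ ($B = \left(-6\right) 2 = -12$)
$B + Y \left(-2\right) = -12 - - \frac{1}{17} = -12 + \frac{1}{17} = - \frac{203}{17}$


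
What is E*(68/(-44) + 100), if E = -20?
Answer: -21660/11 ≈ -1969.1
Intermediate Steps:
E*(68/(-44) + 100) = -20*(68/(-44) + 100) = -20*(68*(-1/44) + 100) = -20*(-17/11 + 100) = -20*1083/11 = -21660/11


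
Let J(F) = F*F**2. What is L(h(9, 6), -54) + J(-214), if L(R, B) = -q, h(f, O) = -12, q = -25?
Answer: -9800319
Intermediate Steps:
L(R, B) = 25 (L(R, B) = -1*(-25) = 25)
J(F) = F**3
L(h(9, 6), -54) + J(-214) = 25 + (-214)**3 = 25 - 9800344 = -9800319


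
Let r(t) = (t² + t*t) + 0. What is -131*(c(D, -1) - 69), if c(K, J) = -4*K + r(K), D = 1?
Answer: 9301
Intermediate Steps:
r(t) = 2*t² (r(t) = (t² + t²) + 0 = 2*t² + 0 = 2*t²)
c(K, J) = -4*K + 2*K²
-131*(c(D, -1) - 69) = -131*(2*1*(-2 + 1) - 69) = -131*(2*1*(-1) - 69) = -131*(-2 - 69) = -131*(-71) = 9301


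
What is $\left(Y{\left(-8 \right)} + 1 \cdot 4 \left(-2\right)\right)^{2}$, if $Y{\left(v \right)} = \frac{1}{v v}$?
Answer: $\frac{261121}{4096} \approx 63.75$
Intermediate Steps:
$Y{\left(v \right)} = \frac{1}{v^{2}}$
$\left(Y{\left(-8 \right)} + 1 \cdot 4 \left(-2\right)\right)^{2} = \left(\frac{1}{64} + 1 \cdot 4 \left(-2\right)\right)^{2} = \left(\frac{1}{64} + 4 \left(-2\right)\right)^{2} = \left(\frac{1}{64} - 8\right)^{2} = \left(- \frac{511}{64}\right)^{2} = \frac{261121}{4096}$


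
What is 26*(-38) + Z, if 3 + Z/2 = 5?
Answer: -984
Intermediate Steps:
Z = 4 (Z = -6 + 2*5 = -6 + 10 = 4)
26*(-38) + Z = 26*(-38) + 4 = -988 + 4 = -984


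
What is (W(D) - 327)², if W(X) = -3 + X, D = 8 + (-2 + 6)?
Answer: 101124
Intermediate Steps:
D = 12 (D = 8 + 4 = 12)
(W(D) - 327)² = ((-3 + 12) - 327)² = (9 - 327)² = (-318)² = 101124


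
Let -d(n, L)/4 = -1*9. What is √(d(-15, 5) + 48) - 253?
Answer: -253 + 2*√21 ≈ -243.83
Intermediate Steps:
d(n, L) = 36 (d(n, L) = -(-4)*9 = -4*(-9) = 36)
√(d(-15, 5) + 48) - 253 = √(36 + 48) - 253 = √84 - 253 = 2*√21 - 253 = -253 + 2*√21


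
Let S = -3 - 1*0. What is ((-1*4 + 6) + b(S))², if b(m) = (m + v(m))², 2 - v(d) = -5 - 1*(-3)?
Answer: 9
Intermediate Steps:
S = -3 (S = -3 + 0 = -3)
v(d) = 4 (v(d) = 2 - (-5 - 1*(-3)) = 2 - (-5 + 3) = 2 - 1*(-2) = 2 + 2 = 4)
b(m) = (4 + m)² (b(m) = (m + 4)² = (4 + m)²)
((-1*4 + 6) + b(S))² = ((-1*4 + 6) + (4 - 3)²)² = ((-4 + 6) + 1²)² = (2 + 1)² = 3² = 9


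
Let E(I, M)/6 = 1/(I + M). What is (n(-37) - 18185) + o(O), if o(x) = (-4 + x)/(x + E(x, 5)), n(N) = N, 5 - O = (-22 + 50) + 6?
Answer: -710614/39 ≈ -18221.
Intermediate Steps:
O = -29 (O = 5 - ((-22 + 50) + 6) = 5 - (28 + 6) = 5 - 1*34 = 5 - 34 = -29)
E(I, M) = 6/(I + M)
o(x) = (-4 + x)/(x + 6/(5 + x)) (o(x) = (-4 + x)/(x + 6/(x + 5)) = (-4 + x)/(x + 6/(5 + x)))
(n(-37) - 18185) + o(O) = (-37 - 18185) + (-4 - 29)*(5 - 29)/(6 - 29*(5 - 29)) = -18222 - 33*(-24)/(6 - 29*(-24)) = -18222 - 33*(-24)/(6 + 696) = -18222 - 33*(-24)/702 = -18222 + (1/702)*(-33)*(-24) = -18222 + 44/39 = -710614/39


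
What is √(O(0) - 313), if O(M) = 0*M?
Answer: I*√313 ≈ 17.692*I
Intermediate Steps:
O(M) = 0
√(O(0) - 313) = √(0 - 313) = √(-313) = I*√313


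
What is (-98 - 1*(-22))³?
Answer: -438976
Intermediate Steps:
(-98 - 1*(-22))³ = (-98 + 22)³ = (-76)³ = -438976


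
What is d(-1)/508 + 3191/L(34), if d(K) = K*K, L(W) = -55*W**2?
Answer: -194681/4037330 ≈ -0.048220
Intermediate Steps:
d(K) = K**2
d(-1)/508 + 3191/L(34) = (-1)**2/508 + 3191/((-55*34**2)) = 1*(1/508) + 3191/((-55*1156)) = 1/508 + 3191/(-63580) = 1/508 + 3191*(-1/63580) = 1/508 - 3191/63580 = -194681/4037330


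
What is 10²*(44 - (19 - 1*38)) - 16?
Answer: 6284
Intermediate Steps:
10²*(44 - (19 - 1*38)) - 16 = 100*(44 - (19 - 38)) - 16 = 100*(44 - 1*(-19)) - 16 = 100*(44 + 19) - 16 = 100*63 - 16 = 6300 - 16 = 6284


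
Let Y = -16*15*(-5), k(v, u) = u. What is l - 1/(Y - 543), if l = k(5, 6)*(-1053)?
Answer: -4150927/657 ≈ -6318.0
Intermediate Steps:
Y = 1200 (Y = -240*(-5) = 1200)
l = -6318 (l = 6*(-1053) = -6318)
l - 1/(Y - 543) = -6318 - 1/(1200 - 543) = -6318 - 1/657 = -4150927/657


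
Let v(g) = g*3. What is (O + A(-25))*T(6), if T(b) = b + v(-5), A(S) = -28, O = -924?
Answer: 8568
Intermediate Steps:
v(g) = 3*g
T(b) = -15 + b (T(b) = b + 3*(-5) = b - 15 = -15 + b)
(O + A(-25))*T(6) = (-924 - 28)*(-15 + 6) = -952*(-9) = 8568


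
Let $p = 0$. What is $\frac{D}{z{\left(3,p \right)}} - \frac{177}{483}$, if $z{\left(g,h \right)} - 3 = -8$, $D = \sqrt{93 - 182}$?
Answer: $- \frac{59}{161} - \frac{i \sqrt{89}}{5} \approx -0.36646 - 1.8868 i$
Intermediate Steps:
$D = i \sqrt{89}$ ($D = \sqrt{-89} = i \sqrt{89} \approx 9.434 i$)
$z{\left(g,h \right)} = -5$ ($z{\left(g,h \right)} = 3 - 8 = -5$)
$\frac{D}{z{\left(3,p \right)}} - \frac{177}{483} = \frac{i \sqrt{89}}{-5} - \frac{177}{483} = i \sqrt{89} \left(- \frac{1}{5}\right) - \frac{59}{161} = - \frac{i \sqrt{89}}{5} - \frac{59}{161} = - \frac{59}{161} - \frac{i \sqrt{89}}{5}$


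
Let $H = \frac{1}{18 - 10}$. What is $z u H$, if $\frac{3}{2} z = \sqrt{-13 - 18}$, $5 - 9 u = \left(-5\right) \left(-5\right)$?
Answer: $- \frac{5 i \sqrt{31}}{27} \approx - 1.0311 i$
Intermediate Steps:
$u = - \frac{20}{9}$ ($u = \frac{5}{9} - \frac{\left(-5\right) \left(-5\right)}{9} = \frac{5}{9} - \frac{25}{9} = - \frac{20}{9} \approx -2.2222$)
$H = \frac{1}{8} \approx 0.125$
$z = \frac{2 i \sqrt{31}}{3}$ ($z = \frac{2 \sqrt{-13 - 18}}{3} = \frac{2 \sqrt{-31}}{3} = \frac{2 i \sqrt{31}}{3} \approx 3.7118 i$)
$z u H = \frac{2 i \sqrt{31}}{3} \left(- \frac{20}{9}\right) \frac{1}{8} = - \frac{40 i \sqrt{31}}{27} \cdot \frac{1}{8} = - \frac{5 i \sqrt{31}}{27}$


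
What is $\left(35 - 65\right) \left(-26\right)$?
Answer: $780$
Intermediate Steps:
$\left(35 - 65\right) \left(-26\right) = \left(-30\right) \left(-26\right) = 780$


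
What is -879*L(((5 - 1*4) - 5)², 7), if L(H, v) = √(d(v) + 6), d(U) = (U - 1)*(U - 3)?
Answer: -879*√30 ≈ -4814.5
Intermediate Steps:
d(U) = (-1 + U)*(-3 + U)
L(H, v) = √(9 + v² - 4*v) (L(H, v) = √((3 + v² - 4*v) + 6) = √(9 + v² - 4*v))
-879*L(((5 - 1*4) - 5)², 7) = -879*√(9 + 7² - 4*7) = -879*√(9 + 49 - 28) = -879*√30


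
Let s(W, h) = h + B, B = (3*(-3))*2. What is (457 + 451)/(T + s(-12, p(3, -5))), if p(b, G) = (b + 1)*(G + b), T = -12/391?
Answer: -177514/5089 ≈ -34.882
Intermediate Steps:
T = -12/391 (T = -12*1/391 = -12/391 ≈ -0.030691)
B = -18 (B = -9*2 = -18)
p(b, G) = (1 + b)*(G + b)
s(W, h) = -18 + h (s(W, h) = h - 18 = -18 + h)
(457 + 451)/(T + s(-12, p(3, -5))) = (457 + 451)/(-12/391 + (-18 + (-5 + 3 + 3² - 5*3))) = 908/(-12/391 + (-18 + (-5 + 3 + 9 - 15))) = 908/(-12/391 + (-18 - 8)) = 908/(-12/391 - 26) = 908/(-10178/391) = 908*(-391/10178) = -177514/5089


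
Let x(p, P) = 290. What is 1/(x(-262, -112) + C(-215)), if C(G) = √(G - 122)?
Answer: 290/84437 - I*√337/84437 ≈ 0.0034345 - 0.00021741*I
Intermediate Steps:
C(G) = √(-122 + G)
1/(x(-262, -112) + C(-215)) = 1/(290 + √(-122 - 215)) = 1/(290 + √(-337)) = 1/(290 + I*√337)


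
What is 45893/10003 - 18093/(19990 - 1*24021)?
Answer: 365978962/40322093 ≈ 9.0764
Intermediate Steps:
45893/10003 - 18093/(19990 - 1*24021) = 45893*(1/10003) - 18093/(19990 - 24021) = 45893/10003 - 18093/(-4031) = 45893/10003 - 18093*(-1/4031) = 45893/10003 + 18093/4031 = 365978962/40322093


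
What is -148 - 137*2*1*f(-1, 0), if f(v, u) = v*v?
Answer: -422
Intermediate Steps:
f(v, u) = v²
-148 - 137*2*1*f(-1, 0) = -148 - 137*2*1*(-1)² = -148 - 274 = -422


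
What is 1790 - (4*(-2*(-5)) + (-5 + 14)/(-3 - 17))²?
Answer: 90319/400 ≈ 225.80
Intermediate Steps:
1790 - (4*(-2*(-5)) + (-5 + 14)/(-3 - 17))² = 1790 - (4*10 + 9/(-20))² = 1790 - (40 + 9*(-1/20))² = 1790 - (40 - 9/20)² = 1790 - (791/20)² = 1790 - 1*625681/400 = 1790 - 625681/400 = 90319/400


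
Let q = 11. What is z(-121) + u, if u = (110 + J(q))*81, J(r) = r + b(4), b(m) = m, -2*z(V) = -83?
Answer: 20333/2 ≈ 10167.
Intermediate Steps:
z(V) = 83/2 (z(V) = -½*(-83) = 83/2)
J(r) = 4 + r (J(r) = r + 4 = 4 + r)
u = 10125 (u = (110 + (4 + 11))*81 = (110 + 15)*81 = 125*81 = 10125)
z(-121) + u = 83/2 + 10125 = 20333/2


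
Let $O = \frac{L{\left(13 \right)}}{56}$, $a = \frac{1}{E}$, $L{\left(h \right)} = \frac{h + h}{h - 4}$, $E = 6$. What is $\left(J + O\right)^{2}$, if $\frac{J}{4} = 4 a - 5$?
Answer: $\frac{18966025}{63504} \approx 298.66$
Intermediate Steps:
$L{\left(h \right)} = \frac{2 h}{-4 + h}$
$a = \frac{1}{6} \approx 0.16667$
$O = \frac{13}{252}$ ($O = \frac{2 \cdot 13 \frac{1}{-4 + 13}}{56} = 2 \cdot 13 \cdot \frac{1}{9} \cdot \frac{1}{56} = \frac{26}{9} \cdot \frac{1}{56} = \frac{13}{252} \approx 0.051587$)
$J = - \frac{52}{3}$ ($J = 4 \left(4 \cdot \frac{1}{6} - 5\right) = 4 \left(\frac{2}{3} - 5\right) = 4 \left(- \frac{13}{3}\right) = - \frac{52}{3} \approx -17.333$)
$\left(J + O\right)^{2} = \left(- \frac{52}{3} + \frac{13}{252}\right)^{2} = \left(- \frac{4355}{252}\right)^{2} = \frac{18966025}{63504}$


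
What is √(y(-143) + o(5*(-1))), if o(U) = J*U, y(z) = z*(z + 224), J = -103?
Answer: 2*I*√2767 ≈ 105.2*I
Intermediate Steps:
y(z) = z*(224 + z)
o(U) = -103*U
√(y(-143) + o(5*(-1))) = √(-143*(224 - 143) - 515*(-1)) = √(-143*81 - 103*(-5)) = √(-11583 + 515) = √(-11068) = 2*I*√2767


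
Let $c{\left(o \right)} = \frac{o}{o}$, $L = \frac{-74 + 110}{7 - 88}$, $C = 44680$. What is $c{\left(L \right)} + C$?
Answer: $44681$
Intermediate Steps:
$L = - \frac{4}{9}$ ($L = \frac{36}{-81} = 36 \left(- \frac{1}{81}\right) = - \frac{4}{9} \approx -0.44444$)
$c{\left(o \right)} = 1$
$c{\left(L \right)} + C = 1 + 44680 = 44681$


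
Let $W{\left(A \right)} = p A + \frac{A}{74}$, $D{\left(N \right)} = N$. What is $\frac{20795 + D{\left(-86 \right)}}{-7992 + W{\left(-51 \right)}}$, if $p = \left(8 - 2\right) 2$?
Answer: $- \frac{510822}{212249} \approx -2.4067$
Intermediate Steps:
$p = 12$ ($p = 6 \cdot 2 = 12$)
$W{\left(A \right)} = \frac{889 A}{74}$ ($W{\left(A \right)} = 12 A + \frac{A}{74} = \frac{889 A}{74}$)
$\frac{20795 + D{\left(-86 \right)}}{-7992 + W{\left(-51 \right)}} = \frac{20795 - 86}{-7992 + \frac{889}{74} \left(-51\right)} = \frac{20709}{-7992 - \frac{45339}{74}} = \frac{20709}{- \frac{636747}{74}} = 20709 \left(- \frac{74}{636747}\right) = - \frac{510822}{212249}$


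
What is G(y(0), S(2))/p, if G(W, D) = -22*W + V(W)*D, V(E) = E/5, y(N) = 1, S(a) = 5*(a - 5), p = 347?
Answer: -25/347 ≈ -0.072046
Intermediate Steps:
S(a) = -25 + 5*a (S(a) = 5*(-5 + a) = -25 + 5*a)
V(E) = E/5 (V(E) = E*(⅕) = E/5)
G(W, D) = -22*W + D*W/5 (G(W, D) = -22*W + (W/5)*D = -22*W + D*W/5)
G(y(0), S(2))/p = ((⅕)*1*(-110 + (-25 + 5*2)))/347 = ((⅕)*1*(-110 + (-25 + 10)))*(1/347) = ((⅕)*1*(-110 - 15))*(1/347) = ((⅕)*1*(-125))*(1/347) = -25*1/347 = -25/347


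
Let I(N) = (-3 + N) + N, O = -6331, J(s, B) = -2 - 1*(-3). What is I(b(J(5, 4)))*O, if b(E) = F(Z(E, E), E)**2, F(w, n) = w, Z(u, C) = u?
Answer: 6331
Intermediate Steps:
J(s, B) = 1 (J(s, B) = -2 + 3 = 1)
b(E) = E**2
I(N) = -3 + 2*N
I(b(J(5, 4)))*O = (-3 + 2*1**2)*(-6331) = (-3 + 2*1)*(-6331) = (-3 + 2)*(-6331) = -1*(-6331) = 6331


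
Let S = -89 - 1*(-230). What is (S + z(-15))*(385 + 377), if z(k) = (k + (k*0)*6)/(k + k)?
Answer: 107823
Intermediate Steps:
z(k) = 1/2 (z(k) = (k + 0*6)/((2*k)) = (k + 0)*(1/(2*k)) = k*(1/(2*k)) = 1/2)
S = 141 (S = -89 + 230 = 141)
(S + z(-15))*(385 + 377) = (141 + 1/2)*(385 + 377) = (283/2)*762 = 107823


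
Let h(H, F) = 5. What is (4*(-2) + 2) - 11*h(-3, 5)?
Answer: -61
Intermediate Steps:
(4*(-2) + 2) - 11*h(-3, 5) = (4*(-2) + 2) - 11*5 = (-8 + 2) - 55 = -6 - 55 = -61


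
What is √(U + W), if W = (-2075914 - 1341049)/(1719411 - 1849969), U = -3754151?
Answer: 3*I*√7110058546966290/130558 ≈ 1937.6*I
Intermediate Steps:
W = 3416963/130558 (W = -3416963/(-130558) = -3416963*(-1/130558) = 3416963/130558 ≈ 26.172)
√(U + W) = √(-3754151 + 3416963/130558) = √(-490131029295/130558) = 3*I*√7110058546966290/130558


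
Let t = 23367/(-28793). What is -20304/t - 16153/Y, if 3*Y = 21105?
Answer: 1370791838123/54795615 ≈ 25016.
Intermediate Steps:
Y = 7035 (Y = (1/3)*21105 = 7035)
t = -23367/28793 (t = 23367*(-1/28793) = -23367/28793 ≈ -0.81155)
-20304/t - 16153/Y = -20304/(-23367/28793) - 16153/7035 = -20304*(-28793/23367) - 16153*1/7035 = 194871024/7789 - 16153/7035 = 1370791838123/54795615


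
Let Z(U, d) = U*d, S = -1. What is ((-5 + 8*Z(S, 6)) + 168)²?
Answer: 13225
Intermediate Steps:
((-5 + 8*Z(S, 6)) + 168)² = ((-5 + 8*(-1*6)) + 168)² = ((-5 + 8*(-6)) + 168)² = ((-5 - 48) + 168)² = (-53 + 168)² = 115² = 13225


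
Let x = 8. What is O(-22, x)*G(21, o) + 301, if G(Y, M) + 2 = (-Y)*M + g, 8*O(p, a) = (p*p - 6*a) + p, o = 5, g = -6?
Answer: -22187/4 ≈ -5546.8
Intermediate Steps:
O(p, a) = -3*a/4 + p/8 + p²/8 (O(p, a) = ((p*p - 6*a) + p)/8 = ((p² - 6*a) + p)/8 = (p + p² - 6*a)/8 = -3*a/4 + p/8 + p²/8)
G(Y, M) = -8 - M*Y (G(Y, M) = -2 + ((-Y)*M - 6) = -2 + (-M*Y - 6) = -2 + (-6 - M*Y) = -8 - M*Y)
O(-22, x)*G(21, o) + 301 = (-¾*8 + (⅛)*(-22) + (⅛)*(-22)²)*(-8 - 1*5*21) + 301 = (-6 - 11/4 + (⅛)*484)*(-8 - 105) + 301 = (-6 - 11/4 + 121/2)*(-113) + 301 = (207/4)*(-113) + 301 = -23391/4 + 301 = -22187/4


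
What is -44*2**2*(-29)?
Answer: 5104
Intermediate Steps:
-44*2**2*(-29) = -44*4*(-29) = -176*(-29) = 5104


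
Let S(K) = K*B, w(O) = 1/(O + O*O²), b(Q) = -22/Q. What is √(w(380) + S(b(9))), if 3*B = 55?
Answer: I*√2732462612718277305/246925710 ≈ 6.6944*I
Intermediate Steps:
B = 55/3 (B = (⅓)*55 = 55/3 ≈ 18.333)
w(O) = 1/(O + O³)
S(K) = 55*K/3 (S(K) = K*(55/3) = 55*K/3)
√(w(380) + S(b(9))) = √(1/(380 + 380³) + 55*(-22/9)/3) = √(1/(380 + 54872000) + 55*(-22*⅑)/3) = √(1/54872380 + (55/3)*(-22/9)) = √(1/54872380 - 1210/27) = √(-66395579773/1481554260) = I*√2732462612718277305/246925710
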